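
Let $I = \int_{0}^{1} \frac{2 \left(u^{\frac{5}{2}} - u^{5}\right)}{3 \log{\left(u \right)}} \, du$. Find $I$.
$\log{\left(\frac{\sqrt[3]{12} \cdot 7^{\frac{2}{3}}}{12} \right)}$

Introduce a parameter $a$ in the exponent: let $I(a) = \int_{0}^{1} \frac{2 \left(u^{\frac{5}{2}} - u^{a}\right)}{3 \log{\left(u \right)}} \, du$.

Since $\dfrac{\partial}{\partial a}\,u^{a} = u^{a} \ln u$, the $\ln u$ in the denominator cancels and
$$\frac{dI}{da} = \int_{0}^{1} - \frac{2}{3} u^{a} \, du = - \frac{2}{3} \left[\frac{u^{a+1}}{a+1}\right]_0^1 = - \frac{2}{3 a + 3}.$$

Integrating with respect to $a$ gives $I(a) = - \frac{2 \log{\left(a + 1 \right)}}{3} - \frac{2 \log{\left(2 \right)}}{3} + \frac{2 \log{\left(7 \right)}}{3} + C$.

At $a = \frac{5}{2}$ the integrand is identically $0$, so $I(\frac{5}{2}) = 0$. The closed form gives $0$, hence $C = 0$.

Setting $a = 5$:
$$I = \log{\left(\frac{\sqrt[3]{12} \cdot 7^{\frac{2}{3}}}{12} \right)}.$$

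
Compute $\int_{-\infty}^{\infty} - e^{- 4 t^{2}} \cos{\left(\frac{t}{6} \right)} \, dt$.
$- \frac{\sqrt{\pi}}{2 e^{\frac{1}{576}}}$

Let $b$ denote the cosine frequency and define $I(b) = \int_{-\infty}^{\infty} - e^{- 4 t^{2}} \cos{\left(b t \right)} \, dt$.

Differentiating under the integral sign,
$$I'(b) = \int_{-\infty}^{\infty} t e^{- 4 t^{2}} \sin{\left(b t \right)} \, dt.$$

Integrate $\int_{-\infty}^{\infty} t \sin(b t)\, e^{- 4 t^{2}}\, dt$ by parts with $u = \sin(b t)$ and $dv = t\, e^{- 4 t^{2}}\, dt$, giving $v = - \frac{e^{- 4 t^{2}}}{8}$. The boundary term vanishes and
$$\int_{-\infty}^{\infty} t \sin(b t)\, e^{- 4 t^{2}}\, dt = \frac{b}{8} \int_{-\infty}^{\infty} \cos(b t)\, e^{- 4 t^{2}}\, dt,$$
so $I'(b) = - \frac{b}{8}\, I(b)$.

This is a separable first-order ODE; solving with the initial condition $I(0) = \int_{-\infty}^{\infty} - e^{- 4 t^{2}}\,dt = - \frac{\sqrt{\pi}}{2}$ gives
$$I(b) = - \frac{\sqrt{\pi} e^{- \frac{b^{2}}{16}}}{2}.$$

Setting $b = \frac{1}{6}$:
$$I = - \frac{\sqrt{\pi}}{2 e^{\frac{1}{576}}}.$$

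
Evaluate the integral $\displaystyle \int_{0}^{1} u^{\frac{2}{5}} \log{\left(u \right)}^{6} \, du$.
$\frac{56250000}{823543}$

Begin with the known integral
$$J(a) = \int_{0}^{1} u^{a} \, du = \frac{1}{a + 1}.$$

Differentiating under the integral sign brings down a factor of $\ln u$:
$$\frac{dJ}{da} = \int_{0}^{1} u^{a} \log{\left(u \right)} \, du = - \frac{1}{\left(a + 1\right)^{2}}.$$

Repeating $6$ times in total — each differentiation brings down another $\ln u$ — gives
$$\frac{d^{6}J}{da^{6}} = \int_{0}^{1} u^{a} \log{\left(u \right)}^{6} \, du = \frac{720}{\left(a + 1\right)^{7}},$$
and the integrand here is exactly the target integrand, so $I = \frac{720}{\left(a + 1\right)^{7}}$.

Setting $a = \frac{2}{5}$:
$$I = \frac{56250000}{823543}.$$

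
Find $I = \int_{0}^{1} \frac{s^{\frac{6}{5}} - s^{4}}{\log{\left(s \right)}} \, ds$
$- \log{\left(\frac{25}{11} \right)}$

Replace the exponent $4$ by a parameter $a$: let $I(a) = \int_{0}^{1} \frac{s^{\frac{6}{5}} - s^{a}}{\log{\left(s \right)}} \, ds$.

Since $\dfrac{\partial}{\partial a}\,s^{a} = s^{a} \ln s$, the $\ln s$ in the denominator cancels and
$$\frac{dI}{da} = \int_{0}^{1} -1 s^{a} \, ds = -1 \left[\frac{s^{a+1}}{a+1}\right]_0^1 = - \frac{1}{a + 1}.$$

Integrating with respect to $a$ gives $I(a) = - \log{\left(\frac{5 a}{11} + \frac{5}{11} \right)} + C$.

At $a = \frac{6}{5}$ the integrand is identically $0$, so $I(\frac{6}{5}) = 0$. The closed form gives $0$, hence $C = 0$.

Setting $a = 4$:
$$I = - \log{\left(\frac{25}{11} \right)}.$$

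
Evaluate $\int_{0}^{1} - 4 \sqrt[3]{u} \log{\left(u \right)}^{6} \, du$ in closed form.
$- \frac{98415}{256}$

Consider the simpler parametrised integral
$$J(a) = \int_{0}^{1} - 4 u^{a} \, du = - \frac{4}{a + 1}.$$

Differentiating under the integral sign brings down a factor of $\ln u$:
$$\frac{dJ}{da} = \int_{0}^{1} - 4 u^{a} \log{\left(u \right)} \, du = \frac{4}{\left(a + 1\right)^{2}}.$$

Repeating $6$ times in total — each differentiation brings down another $\ln u$ — gives
$$\frac{d^{6}J}{da^{6}} = \int_{0}^{1} - 4 u^{a} \log{\left(u \right)}^{6} \, du = - \frac{2880}{\left(a + 1\right)^{7}},$$
and the integrand here is exactly the target integrand, so $I = - \frac{2880}{\left(a + 1\right)^{7}}$.

Setting $a = \frac{1}{3}$:
$$I = - \frac{98415}{256}.$$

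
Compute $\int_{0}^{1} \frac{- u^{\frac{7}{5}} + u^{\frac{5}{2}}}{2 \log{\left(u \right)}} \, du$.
$- \log{\left(12 \right)} + \frac{\log{\left(210 \right)}}{2}$

Replace the exponent $\frac{5}{2}$ by a parameter $a$: let $I(a) = \int_{0}^{1} \frac{- u^{\frac{7}{5}} + u^{a}}{2 \log{\left(u \right)}} \, du$.

Since $\dfrac{\partial}{\partial a}\,u^{a} = u^{a} \ln u$, the $\ln u$ in the denominator cancels and
$$\frac{dI}{da} = \int_{0}^{1} \frac{1}{2} u^{a} \, du = \frac{1}{2} \left[\frac{u^{a+1}}{a+1}\right]_0^1 = \frac{1}{2 \left(a + 1\right)}.$$

Integrating with respect to $a$ gives $I(a) = \log{\left(\frac{\sqrt{15} \sqrt{a + 1}}{6} \right)} + C$.

At $a = \frac{7}{5}$ the integrand is identically $0$, so $I(\frac{7}{5}) = 0$. The closed form gives $0$, hence $C = 0$.

Setting $a = \frac{5}{2}$:
$$I = - \log{\left(12 \right)} + \frac{\log{\left(210 \right)}}{2}.$$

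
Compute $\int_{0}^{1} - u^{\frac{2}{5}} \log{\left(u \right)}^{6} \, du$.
$- \frac{56250000}{823543}$

Begin with the known integral
$$J(a) = \int_{0}^{1} - u^{a} \, du = - \frac{1}{a + 1}.$$

Differentiating under the integral sign brings down a factor of $\ln u$:
$$\frac{dJ}{da} = \int_{0}^{1} - u^{a} \log{\left(u \right)} \, du = \frac{1}{\left(a + 1\right)^{2}}.$$

Repeating $6$ times in total — each differentiation brings down another $\ln u$ — gives
$$\frac{d^{6}J}{da^{6}} = \int_{0}^{1} - u^{a} \log{\left(u \right)}^{6} \, du = - \frac{720}{\left(a + 1\right)^{7}},$$
and the integrand here is exactly the target integrand, so $I = - \frac{720}{\left(a + 1\right)^{7}}$.

Setting $a = \frac{2}{5}$:
$$I = - \frac{56250000}{823543}.$$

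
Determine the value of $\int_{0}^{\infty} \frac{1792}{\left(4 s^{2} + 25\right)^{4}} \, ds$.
$\frac{28 \pi}{15625}$

Start from the standard arctangent integral
$$J(a) = \int_{0}^{\infty} \frac{7}{a^{2} + s^{2}} \, ds = \frac{7 \pi}{2 a}.$$

Differentiating under the integral sign with respect to $a$,
$$\frac{dJ}{da} = \int_{0}^{\infty} - \frac{14 a}{\left(a^{2} + s^{2}\right)^{2}} \, ds = - \frac{7 \pi}{2 a^{2}},$$
so $\int_{0}^{\infty} \frac{7}{\left(a^{2} + s^{2}\right)^{2}} \, ds = \frac{7 \pi}{4 a^{3}}$.

Repeating — each differentiation of $1/(s^2+a^2)^j$ produces $-2ja/(s^2+a^2)^{j+1}$ — and dividing through by $-2ja$ at each step yields, after $3$ differentiations in total,
$$\int_{0}^{\infty} \frac{7}{\left(a^{2} + s^{2}\right)^{4}} \, ds = \frac{35 \pi}{32 a^{7}}.$$

Setting $a = \frac{5}{2}$:
$$I = \frac{28 \pi}{15625}.$$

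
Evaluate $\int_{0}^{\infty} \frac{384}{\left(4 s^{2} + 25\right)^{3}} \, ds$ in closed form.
$\frac{36 \pi}{3125}$

Begin with the known result
$$J(a) = \int_{0}^{\infty} \frac{6}{a^{2} + s^{2}} \, ds = \frac{3 \pi}{a}.$$

Differentiating under the integral sign with respect to $a$,
$$\frac{dJ}{da} = \int_{0}^{\infty} - \frac{12 a}{\left(a^{2} + s^{2}\right)^{2}} \, ds = - \frac{3 \pi}{a^{2}},$$
so $\int_{0}^{\infty} \frac{6}{\left(a^{2} + s^{2}\right)^{2}} \, ds = \frac{3 \pi}{2 a^{3}}$.

Repeating — each differentiation of $1/(s^2+a^2)^j$ produces $-2ja/(s^2+a^2)^{j+1}$ — and dividing through by $-2ja$ at each step yields, after $2$ differentiations in total,
$$\int_{0}^{\infty} \frac{6}{\left(a^{2} + s^{2}\right)^{3}} \, ds = \frac{9 \pi}{8 a^{5}}.$$

Setting $a = \frac{5}{2}$:
$$I = \frac{36 \pi}{3125}.$$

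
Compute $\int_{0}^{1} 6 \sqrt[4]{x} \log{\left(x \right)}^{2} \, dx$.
$\frac{768}{125}$

Start from the elementary integral
$$J(a) = \int_{0}^{1} 6 x^{a} \, dx = \frac{6}{a + 1}.$$

Differentiating under the integral sign brings down a factor of $\ln x$:
$$\frac{dJ}{da} = \int_{0}^{1} 6 x^{a} \log{\left(x \right)} \, dx = - \frac{6}{\left(a + 1\right)^{2}}.$$

Repeating twice in total — each differentiation brings down another $\ln x$ — gives
$$\frac{d^{2}J}{da^{2}} = \int_{0}^{1} 6 x^{a} \log{\left(x \right)}^{2} \, dx = \frac{12}{\left(a + 1\right)^{3}},$$
and the integrand here is exactly the target integrand, so $I = \frac{12}{\left(a + 1\right)^{3}}$.

Setting $a = \frac{1}{4}$:
$$I = \frac{768}{125}.$$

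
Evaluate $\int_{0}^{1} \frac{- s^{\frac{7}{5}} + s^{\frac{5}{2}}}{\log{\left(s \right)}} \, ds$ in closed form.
$\log{\left(\frac{35}{24} \right)}$

Replace the exponent $\frac{5}{2}$ by a parameter $a$: let $I(a) = \int_{0}^{1} \frac{- s^{\frac{7}{5}} + s^{a}}{\log{\left(s \right)}} \, ds$.

Since $\dfrac{\partial}{\partial a}\,s^{a} = s^{a} \ln s$, the $\ln s$ in the denominator cancels and
$$\frac{dI}{da} = \int_{0}^{1} s^{a} \, ds = \left[\frac{s^{a+1}}{a+1}\right]_0^1 = \frac{1}{a + 1}.$$

Integrating with respect to $a$ gives $I(a) = \log{\left(\frac{5 a}{12} + \frac{5}{12} \right)} + C$.

At $a = \frac{7}{5}$ the integrand is identically $0$, so $I(\frac{7}{5}) = 0$. The closed form gives $0$, hence $C = 0$.

Setting $a = \frac{5}{2}$:
$$I = \log{\left(\frac{35}{24} \right)}.$$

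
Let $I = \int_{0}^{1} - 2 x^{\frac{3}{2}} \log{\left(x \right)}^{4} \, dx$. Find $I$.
$- \frac{1536}{3125}$

Begin with the known integral
$$J(a) = \int_{0}^{1} - 2 x^{a} \, dx = - \frac{2}{a + 1}.$$

Differentiating under the integral sign brings down a factor of $\ln x$:
$$\frac{dJ}{da} = \int_{0}^{1} - 2 x^{a} \log{\left(x \right)} \, dx = \frac{2}{\left(a + 1\right)^{2}}.$$

Repeating $4$ times in total — each differentiation brings down another $\ln x$ — gives
$$\frac{d^{4}J}{da^{4}} = \int_{0}^{1} - 2 x^{a} \log{\left(x \right)}^{4} \, dx = - \frac{48}{\left(a + 1\right)^{5}},$$
and the integrand here is exactly the target integrand, so $I = - \frac{48}{\left(a + 1\right)^{5}}$.

Setting $a = \frac{3}{2}$:
$$I = - \frac{1536}{3125}.$$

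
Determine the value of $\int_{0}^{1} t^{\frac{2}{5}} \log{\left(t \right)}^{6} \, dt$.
$\frac{56250000}{823543}$

Begin with the known integral
$$J(a) = \int_{0}^{1} t^{a} \, dt = \frac{1}{a + 1}.$$

Differentiating under the integral sign brings down a factor of $\ln t$:
$$\frac{dJ}{da} = \int_{0}^{1} t^{a} \log{\left(t \right)} \, dt = - \frac{1}{\left(a + 1\right)^{2}}.$$

Repeating $6$ times in total — each differentiation brings down another $\ln t$ — gives
$$\frac{d^{6}J}{da^{6}} = \int_{0}^{1} t^{a} \log{\left(t \right)}^{6} \, dt = \frac{720}{\left(a + 1\right)^{7}},$$
and the integrand here is exactly the target integrand, so $I = \frac{720}{\left(a + 1\right)^{7}}$.

Setting $a = \frac{2}{5}$:
$$I = \frac{56250000}{823543}.$$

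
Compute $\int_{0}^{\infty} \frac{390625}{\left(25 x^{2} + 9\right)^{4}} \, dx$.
$\frac{390625 \pi}{69984}$

Start from the standard arctangent integral
$$J(a) = \int_{0}^{\infty} \frac{1}{a^{2} + x^{2}} \, dx = \frac{\pi}{2 a}.$$

Differentiating under the integral sign with respect to $a$,
$$\frac{dJ}{da} = \int_{0}^{\infty} - \frac{2 a}{\left(a^{2} + x^{2}\right)^{2}} \, dx = - \frac{\pi}{2 a^{2}},$$
so $\int_{0}^{\infty} \frac{1}{\left(a^{2} + x^{2}\right)^{2}} \, dx = \frac{\pi}{4 a^{3}}$.

Repeating — each differentiation of $1/(x^2+a^2)^j$ produces $-2ja/(x^2+a^2)^{j+1}$ — and dividing through by $-2ja$ at each step yields, after $3$ differentiations in total,
$$\int_{0}^{\infty} \frac{1}{\left(a^{2} + x^{2}\right)^{4}} \, dx = \frac{5 \pi}{32 a^{7}}.$$

Setting $a = \frac{3}{5}$:
$$I = \frac{390625 \pi}{69984}.$$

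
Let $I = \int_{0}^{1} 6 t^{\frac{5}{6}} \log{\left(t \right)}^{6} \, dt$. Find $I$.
$\frac{1209323520}{19487171}$

Consider the simpler parametrised integral
$$J(a) = \int_{0}^{1} 6 t^{a} \, dt = \frac{6}{a + 1}.$$

Differentiating under the integral sign brings down a factor of $\ln t$:
$$\frac{dJ}{da} = \int_{0}^{1} 6 t^{a} \log{\left(t \right)} \, dt = - \frac{6}{\left(a + 1\right)^{2}}.$$

Repeating $6$ times in total — each differentiation brings down another $\ln t$ — gives
$$\frac{d^{6}J}{da^{6}} = \int_{0}^{1} 6 t^{a} \log{\left(t \right)}^{6} \, dt = \frac{4320}{\left(a + 1\right)^{7}},$$
and the integrand here is exactly the target integrand, so $I = \frac{4320}{\left(a + 1\right)^{7}}$.

Setting $a = \frac{5}{6}$:
$$I = \frac{1209323520}{19487171}.$$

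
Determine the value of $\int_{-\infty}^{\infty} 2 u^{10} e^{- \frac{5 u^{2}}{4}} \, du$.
$\frac{24192 \sqrt{5} \sqrt{\pi}}{3125}$

Consider the simpler parametrised integral
$$J(a) = \int_{-\infty}^{\infty} 2 e^{- a u^{2}} \, du = \frac{2 \sqrt{\pi}}{\sqrt{a}}.$$

Differentiating under the integral sign brings down a factor of $(-u^2)$:
$$\frac{dJ}{da} = \int_{-\infty}^{\infty} - 2 u^{2} e^{- a u^{2}} \, du = - \frac{\sqrt{\pi}}{a^{\frac{3}{2}}}.$$

Repeating $5$ times in total — each differentiation brings down another $(-u^2)$ — gives
$$\frac{d^{5}J}{da^{5}} = \int_{-\infty}^{\infty} - 2 u^{10} e^{- a u^{2}} \, du = - \frac{945 \sqrt{\pi}}{16 a^{\frac{11}{2}}},$$
and the integrand here is $(-1)^{5}$ times the target integrand, so $I = (-1)^{5}\,\frac{d^{5}J}{da^{5}} = \frac{945 \sqrt{\pi}}{16 a^{\frac{11}{2}}}$.

Setting $a = \frac{5}{4}$:
$$I = \frac{24192 \sqrt{5} \sqrt{\pi}}{3125}.$$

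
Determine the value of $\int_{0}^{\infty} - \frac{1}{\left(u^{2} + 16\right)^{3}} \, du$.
$- \frac{3 \pi}{16384}$

Recall the elementary integral
$$J(a) = \int_{0}^{\infty} - \frac{1}{a^{2} + u^{2}} \, du = - \frac{\pi}{2 a}.$$

Differentiating under the integral sign with respect to $a$,
$$\frac{dJ}{da} = \int_{0}^{\infty} \frac{2 a}{\left(a^{2} + u^{2}\right)^{2}} \, du = \frac{\pi}{2 a^{2}},$$
so $\int_{0}^{\infty} - \frac{1}{\left(a^{2} + u^{2}\right)^{2}} \, du = - \frac{\pi}{4 a^{3}}$.

Repeating — each differentiation of $1/(u^2+a^2)^j$ produces $-2ja/(u^2+a^2)^{j+1}$ — and dividing through by $-2ja$ at each step yields, after $2$ differentiations in total,
$$\int_{0}^{\infty} - \frac{1}{\left(a^{2} + u^{2}\right)^{3}} \, du = - \frac{3 \pi}{16 a^{5}}.$$

Setting $a = 4$:
$$I = - \frac{3 \pi}{16384}.$$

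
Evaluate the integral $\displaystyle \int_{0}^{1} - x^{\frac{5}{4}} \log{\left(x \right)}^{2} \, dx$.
$- \frac{128}{729}$

Begin with the known integral
$$J(a) = \int_{0}^{1} - x^{a} \, dx = - \frac{1}{a + 1}.$$

Differentiating under the integral sign brings down a factor of $\ln x$:
$$\frac{dJ}{da} = \int_{0}^{1} - x^{a} \log{\left(x \right)} \, dx = \frac{1}{\left(a + 1\right)^{2}}.$$

Repeating twice in total — each differentiation brings down another $\ln x$ — gives
$$\frac{d^{2}J}{da^{2}} = \int_{0}^{1} - x^{a} \log{\left(x \right)}^{2} \, dx = - \frac{2}{\left(a + 1\right)^{3}},$$
and the integrand here is exactly the target integrand, so $I = - \frac{2}{\left(a + 1\right)^{3}}$.

Setting $a = \frac{5}{4}$:
$$I = - \frac{128}{729}.$$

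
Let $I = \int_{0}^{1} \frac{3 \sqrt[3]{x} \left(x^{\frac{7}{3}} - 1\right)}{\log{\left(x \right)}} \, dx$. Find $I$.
$- \log{\left(\frac{64}{1331} \right)}$

Introduce a parameter $a$ in the exponent: let $I(a) = \int_{0}^{1} \frac{3 \left(x^{\frac{8}{3}} - x^{a}\right)}{\log{\left(x \right)}} \, dx$.

Since $\dfrac{\partial}{\partial a}\,x^{a} = x^{a} \ln x$, the $\ln x$ in the denominator cancels and
$$\frac{dI}{da} = \int_{0}^{1} -3 x^{a} \, dx = -3 \left[\frac{x^{a+1}}{a+1}\right]_0^1 = - \frac{3}{a + 1}.$$

Integrating with respect to $a$ gives $I(a) = - \log{\left(\frac{27 \left(a + 1\right)^{3}}{1331} \right)} + C$.

At $a = \frac{8}{3}$ the integrand is identically $0$, so $I(\frac{8}{3}) = 0$. The closed form gives $0$, hence $C = 0$.

Setting $a = \frac{1}{3}$:
$$I = - \log{\left(\frac{64}{1331} \right)}.$$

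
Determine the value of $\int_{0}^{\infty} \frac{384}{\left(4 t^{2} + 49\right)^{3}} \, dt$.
$\frac{36 \pi}{16807}$

Begin with the known result
$$J(a) = \int_{0}^{\infty} \frac{6}{a^{2} + t^{2}} \, dt = \frac{3 \pi}{a}.$$

Differentiating under the integral sign with respect to $a$,
$$\frac{dJ}{da} = \int_{0}^{\infty} - \frac{12 a}{\left(a^{2} + t^{2}\right)^{2}} \, dt = - \frac{3 \pi}{a^{2}},$$
so $\int_{0}^{\infty} \frac{6}{\left(a^{2} + t^{2}\right)^{2}} \, dt = \frac{3 \pi}{2 a^{3}}$.

Repeating — each differentiation of $1/(t^2+a^2)^j$ produces $-2ja/(t^2+a^2)^{j+1}$ — and dividing through by $-2ja$ at each step yields, after $2$ differentiations in total,
$$\int_{0}^{\infty} \frac{6}{\left(a^{2} + t^{2}\right)^{3}} \, dt = \frac{9 \pi}{8 a^{5}}.$$

Setting $a = \frac{7}{2}$:
$$I = \frac{36 \pi}{16807}.$$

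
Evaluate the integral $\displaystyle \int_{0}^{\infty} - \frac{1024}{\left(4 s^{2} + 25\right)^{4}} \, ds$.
$- \frac{16 \pi}{15625}$

Start from the standard arctangent integral
$$J(a) = \int_{0}^{\infty} - \frac{4}{a^{2} + s^{2}} \, ds = - \frac{2 \pi}{a}.$$

Differentiating under the integral sign with respect to $a$,
$$\frac{dJ}{da} = \int_{0}^{\infty} \frac{8 a}{\left(a^{2} + s^{2}\right)^{2}} \, ds = \frac{2 \pi}{a^{2}},$$
so $\int_{0}^{\infty} - \frac{4}{\left(a^{2} + s^{2}\right)^{2}} \, ds = - \frac{\pi}{a^{3}}$.

Repeating — each differentiation of $1/(s^2+a^2)^j$ produces $-2ja/(s^2+a^2)^{j+1}$ — and dividing through by $-2ja$ at each step yields, after $3$ differentiations in total,
$$\int_{0}^{\infty} - \frac{4}{\left(a^{2} + s^{2}\right)^{4}} \, ds = - \frac{5 \pi}{8 a^{7}}.$$

Setting $a = \frac{5}{2}$:
$$I = - \frac{16 \pi}{15625}.$$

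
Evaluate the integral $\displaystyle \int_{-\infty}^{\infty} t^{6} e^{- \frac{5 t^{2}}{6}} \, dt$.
$\frac{81 \sqrt{30} \sqrt{\pi}}{125}$

Start from the elementary integral
$$J(a) = \int_{-\infty}^{\infty} e^{- a t^{2}} \, dt = \frac{\sqrt{\pi}}{\sqrt{a}}.$$

Differentiating under the integral sign brings down a factor of $(-t^2)$:
$$\frac{dJ}{da} = \int_{-\infty}^{\infty} - t^{2} e^{- a t^{2}} \, dt = - \frac{\sqrt{\pi}}{2 a^{\frac{3}{2}}}.$$

Repeating $3$ times in total — each differentiation brings down another $(-t^2)$ — gives
$$\frac{d^{3}J}{da^{3}} = \int_{-\infty}^{\infty} - t^{6} e^{- a t^{2}} \, dt = - \frac{15 \sqrt{\pi}}{8 a^{\frac{7}{2}}},$$
and the integrand here is $(-1)^{3}$ times the target integrand, so $I = (-1)^{3}\,\frac{d^{3}J}{da^{3}} = \frac{15 \sqrt{\pi}}{8 a^{\frac{7}{2}}}$.

Setting $a = \frac{5}{6}$:
$$I = \frac{81 \sqrt{30} \sqrt{\pi}}{125}.$$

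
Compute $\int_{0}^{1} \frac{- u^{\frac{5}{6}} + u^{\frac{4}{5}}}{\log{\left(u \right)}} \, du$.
$- \log{\left(55 \right)} + \log{\left(54 \right)}$

Replace the exponent $\frac{5}{6}$ by a parameter $a$: let $I(a) = \int_{0}^{1} \frac{u^{\frac{4}{5}} - u^{a}}{\log{\left(u \right)}} \, du$.

Since $\dfrac{\partial}{\partial a}\,u^{a} = u^{a} \ln u$, the $\ln u$ in the denominator cancels and
$$\frac{dI}{da} = \int_{0}^{1} -1 u^{a} \, du = -1 \left[\frac{u^{a+1}}{a+1}\right]_0^1 = - \frac{1}{a + 1}.$$

Integrating with respect to $a$ gives $I(a) = - \log{\left(\frac{5 a}{9} + \frac{5}{9} \right)} + C$.

At $a = \frac{4}{5}$ the integrand is identically $0$, so $I(\frac{4}{5}) = 0$. The closed form gives $0$, hence $C = 0$.

Setting $a = \frac{5}{6}$:
$$I = - \log{\left(55 \right)} + \log{\left(54 \right)}.$$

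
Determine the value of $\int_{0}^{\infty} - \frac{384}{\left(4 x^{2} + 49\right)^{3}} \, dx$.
$- \frac{36 \pi}{16807}$

Start from the standard arctangent integral
$$J(a) = \int_{0}^{\infty} - \frac{6}{a^{2} + x^{2}} \, dx = - \frac{3 \pi}{a}.$$

Differentiating under the integral sign with respect to $a$,
$$\frac{dJ}{da} = \int_{0}^{\infty} \frac{12 a}{\left(a^{2} + x^{2}\right)^{2}} \, dx = \frac{3 \pi}{a^{2}},$$
so $\int_{0}^{\infty} - \frac{6}{\left(a^{2} + x^{2}\right)^{2}} \, dx = - \frac{3 \pi}{2 a^{3}}$.

Repeating — each differentiation of $1/(x^2+a^2)^j$ produces $-2ja/(x^2+a^2)^{j+1}$ — and dividing through by $-2ja$ at each step yields, after $2$ differentiations in total,
$$\int_{0}^{\infty} - \frac{6}{\left(a^{2} + x^{2}\right)^{3}} \, dx = - \frac{9 \pi}{8 a^{5}}.$$

Setting $a = \frac{7}{2}$:
$$I = - \frac{36 \pi}{16807}.$$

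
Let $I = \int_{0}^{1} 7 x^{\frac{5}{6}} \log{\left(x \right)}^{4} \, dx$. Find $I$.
$\frac{1306368}{161051}$

Consider the simpler parametrised integral
$$J(a) = \int_{0}^{1} 7 x^{a} \, dx = \frac{7}{a + 1}.$$

Differentiating under the integral sign brings down a factor of $\ln x$:
$$\frac{dJ}{da} = \int_{0}^{1} 7 x^{a} \log{\left(x \right)} \, dx = - \frac{7}{\left(a + 1\right)^{2}}.$$

Repeating $4$ times in total — each differentiation brings down another $\ln x$ — gives
$$\frac{d^{4}J}{da^{4}} = \int_{0}^{1} 7 x^{a} \log{\left(x \right)}^{4} \, dx = \frac{168}{\left(a + 1\right)^{5}},$$
and the integrand here is exactly the target integrand, so $I = \frac{168}{\left(a + 1\right)^{5}}$.

Setting $a = \frac{5}{6}$:
$$I = \frac{1306368}{161051}.$$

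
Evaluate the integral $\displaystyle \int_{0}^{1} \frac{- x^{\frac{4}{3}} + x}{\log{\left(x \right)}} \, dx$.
$\log{\left(\frac{6}{7} \right)}$

Introduce a parameter $a$ in the exponent: let $I(a) = \int_{0}^{1} \frac{x - x^{a}}{\log{\left(x \right)}} \, dx$.

Since $\dfrac{\partial}{\partial a}\,x^{a} = x^{a} \ln x$, the $\ln x$ in the denominator cancels and
$$\frac{dI}{da} = \int_{0}^{1} -1 x^{a} \, dx = -1 \left[\frac{x^{a+1}}{a+1}\right]_0^1 = - \frac{1}{a + 1}.$$

Integrating with respect to $a$ gives $I(a) = \log{\left(\frac{2}{a + 1} \right)} + C$.

At $a = 1$ the integrand is identically $0$, so $I(1) = 0$. The closed form gives $0$, hence $C = 0$.

Setting $a = \frac{4}{3}$:
$$I = \log{\left(\frac{6}{7} \right)}.$$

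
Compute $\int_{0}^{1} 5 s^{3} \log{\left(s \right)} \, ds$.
$- \frac{5}{16}$

Begin with the known integral
$$J(a) = \int_{0}^{1} 5 s^{a} \, ds = \frac{5}{a + 1}.$$

Differentiating under the integral sign brings down a factor of $\ln s$:
$$\frac{dJ}{da} = \int_{0}^{1} 5 s^{a} \log{\left(s \right)} \, ds = - \frac{5}{\left(a + 1\right)^{2}}.$$

The integral on the left is $I$, so $I = - \frac{5}{\left(a + 1\right)^{2}}$.

Setting $a = 3$:
$$I = - \frac{5}{16}.$$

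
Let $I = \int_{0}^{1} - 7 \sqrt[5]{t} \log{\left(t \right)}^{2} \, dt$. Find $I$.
$- \frac{875}{108}$

Consider the simpler parametrised integral
$$J(a) = \int_{0}^{1} - 7 t^{a} \, dt = - \frac{7}{a + 1}.$$

Differentiating under the integral sign brings down a factor of $\ln t$:
$$\frac{dJ}{da} = \int_{0}^{1} - 7 t^{a} \log{\left(t \right)} \, dt = \frac{7}{\left(a + 1\right)^{2}}.$$

Repeating twice in total — each differentiation brings down another $\ln t$ — gives
$$\frac{d^{2}J}{da^{2}} = \int_{0}^{1} - 7 t^{a} \log{\left(t \right)}^{2} \, dt = - \frac{14}{\left(a + 1\right)^{3}},$$
and the integrand here is exactly the target integrand, so $I = - \frac{14}{\left(a + 1\right)^{3}}$.

Setting $a = \frac{1}{5}$:
$$I = - \frac{875}{108}.$$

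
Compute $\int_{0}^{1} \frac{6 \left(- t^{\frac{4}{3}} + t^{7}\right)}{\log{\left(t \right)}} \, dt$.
$- \log{\left(\frac{117649}{191102976} \right)}$

Introduce a parameter $a$ in the exponent: let $I(a) = \int_{0}^{1} \frac{6 \left(t^{7} - t^{a}\right)}{\log{\left(t \right)}} \, dt$.

Since $\dfrac{\partial}{\partial a}\,t^{a} = t^{a} \ln t$, the $\ln t$ in the denominator cancels and
$$\frac{dI}{da} = \int_{0}^{1} -6 t^{a} \, dt = -6 \left[\frac{t^{a+1}}{a+1}\right]_0^1 = - \frac{6}{a + 1}.$$

Integrating with respect to $a$ gives $I(a) = - \log{\left(\frac{\left(a + 1\right)^{6}}{262144} \right)} + C$.

At $a = 7$ the integrand is identically $0$, so $I(7) = 0$. The closed form gives $0$, hence $C = 0$.

Setting $a = \frac{4}{3}$:
$$I = - \log{\left(\frac{117649}{191102976} \right)}.$$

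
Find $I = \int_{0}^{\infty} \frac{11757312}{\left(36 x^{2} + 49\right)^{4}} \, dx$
$\frac{43740 \pi}{117649}$

Recall the elementary integral
$$J(a) = \int_{0}^{\infty} \frac{7}{a^{2} + x^{2}} \, dx = \frac{7 \pi}{2 a}.$$

Differentiating under the integral sign with respect to $a$,
$$\frac{dJ}{da} = \int_{0}^{\infty} - \frac{14 a}{\left(a^{2} + x^{2}\right)^{2}} \, dx = - \frac{7 \pi}{2 a^{2}},$$
so $\int_{0}^{\infty} \frac{7}{\left(a^{2} + x^{2}\right)^{2}} \, dx = \frac{7 \pi}{4 a^{3}}$.

Repeating — each differentiation of $1/(x^2+a^2)^j$ produces $-2ja/(x^2+a^2)^{j+1}$ — and dividing through by $-2ja$ at each step yields, after $3$ differentiations in total,
$$\int_{0}^{\infty} \frac{7}{\left(a^{2} + x^{2}\right)^{4}} \, dx = \frac{35 \pi}{32 a^{7}}.$$

Setting $a = \frac{7}{6}$:
$$I = \frac{43740 \pi}{117649}.$$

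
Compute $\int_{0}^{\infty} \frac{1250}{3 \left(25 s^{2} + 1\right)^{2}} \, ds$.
$\frac{125 \pi}{6}$

Begin with the known result
$$J(a) = \int_{0}^{\infty} \frac{2}{3 \left(a^{2} + s^{2}\right)} \, ds = \frac{\pi}{3 a}.$$

Differentiating under the integral sign with respect to $a$,
$$\frac{dJ}{da} = \int_{0}^{\infty} - \frac{4 a}{3 \left(a^{2} + s^{2}\right)^{2}} \, ds = - \frac{\pi}{3 a^{2}},$$
so $\int_{0}^{\infty} \frac{2}{3 \left(a^{2} + s^{2}\right)^{2}} \, ds = \frac{\pi}{6 a^{3}}$.

Setting $a = \frac{1}{5}$:
$$I = \frac{125 \pi}{6}.$$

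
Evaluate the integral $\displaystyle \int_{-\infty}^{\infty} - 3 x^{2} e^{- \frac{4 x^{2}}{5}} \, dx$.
$- \frac{15 \sqrt{5} \sqrt{\pi}}{16}$

Begin with the known integral
$$J(a) = \int_{-\infty}^{\infty} - 3 e^{- a x^{2}} \, dx = - \frac{3 \sqrt{\pi}}{\sqrt{a}}.$$

Differentiating under the integral sign brings down a factor of $(-x^2)$:
$$\frac{dJ}{da} = \int_{-\infty}^{\infty} 3 x^{2} e^{- a x^{2}} \, dx = \frac{3 \sqrt{\pi}}{2 a^{\frac{3}{2}}}.$$

The integral on the left is $-I$, so $I = - \frac{3 \sqrt{\pi}}{2 a^{\frac{3}{2}}}$.

Setting $a = \frac{4}{5}$:
$$I = - \frac{15 \sqrt{5} \sqrt{\pi}}{16}.$$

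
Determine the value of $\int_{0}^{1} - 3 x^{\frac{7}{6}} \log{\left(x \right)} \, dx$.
$\frac{108}{169}$

Begin with the known integral
$$J(a) = \int_{0}^{1} - 3 x^{a} \, dx = - \frac{3}{a + 1}.$$

Differentiating under the integral sign brings down a factor of $\ln x$:
$$\frac{dJ}{da} = \int_{0}^{1} - 3 x^{a} \log{\left(x \right)} \, dx = \frac{3}{\left(a + 1\right)^{2}}.$$

The integral on the left is $I$, so $I = \frac{3}{\left(a + 1\right)^{2}}$.

Setting $a = \frac{7}{6}$:
$$I = \frac{108}{169}.$$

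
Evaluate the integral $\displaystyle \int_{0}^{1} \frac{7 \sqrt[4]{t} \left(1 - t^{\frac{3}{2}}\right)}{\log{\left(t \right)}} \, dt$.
$\log{\left(\frac{78125}{19487171} \right)}$

Replace the exponent $\frac{1}{4}$ by a parameter $a$: let $I(a) = \int_{0}^{1} \frac{7 \left(- t^{\frac{7}{4}} + t^{a}\right)}{\log{\left(t \right)}} \, dt$.

Since $\dfrac{\partial}{\partial a}\,t^{a} = t^{a} \ln t$, the $\ln t$ in the denominator cancels and
$$\frac{dI}{da} = \int_{0}^{1} 7 t^{a} \, dt = 7 \left[\frac{t^{a+1}}{a+1}\right]_0^1 = \frac{7}{a + 1}.$$

Integrating with respect to $a$ gives $I(a) = \log{\left(\frac{16384 \left(a + 1\right)^{7}}{19487171} \right)} + C$.

At $a = \frac{7}{4}$ the integrand is identically $0$, so $I(\frac{7}{4}) = 0$. The closed form gives $0$, hence $C = 0$.

Setting $a = \frac{1}{4}$:
$$I = \log{\left(\frac{78125}{19487171} \right)}.$$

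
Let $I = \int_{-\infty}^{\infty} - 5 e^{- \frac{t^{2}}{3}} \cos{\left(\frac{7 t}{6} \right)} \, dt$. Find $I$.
$- \frac{5 \sqrt{3} \sqrt{\pi}}{e^{\frac{49}{48}}}$

Define $I(b) = \int_{-\infty}^{\infty} - 5 e^{- \frac{t^{2}}{3}} \cos{\left(b t \right)} \, dt$.

Differentiating under the integral sign,
$$I'(b) = \int_{-\infty}^{\infty} 5 t e^{- \frac{t^{2}}{3}} \sin{\left(b t \right)} \, dt.$$

Integrate $\int_{-\infty}^{\infty} t \sin(b t)\, e^{- \frac{t^{2}}{3}}\, dt$ by parts with $u = \sin(b t)$ and $dv = t\, e^{- \frac{t^{2}}{3}}\, dt$, giving $v = - \frac{3 e^{- \frac{t^{2}}{3}}}{2}$. The boundary term vanishes and
$$\int_{-\infty}^{\infty} t \sin(b t)\, e^{- \frac{t^{2}}{3}}\, dt = \frac{3 b}{2} \int_{-\infty}^{\infty} \cos(b t)\, e^{- \frac{t^{2}}{3}}\, dt,$$
so $I'(b) = - \frac{3 b}{2}\, I(b)$.

This is a separable first-order ODE; solving with the initial condition $I(0) = \int_{-\infty}^{\infty} - 5 e^{- \frac{t^{2}}{3}}\,dt = - 5 \sqrt{3} \sqrt{\pi}$ gives
$$I(b) = - 5 \sqrt{3} \sqrt{\pi} e^{- \frac{3 b^{2}}{4}}.$$

Setting $b = \frac{7}{6}$:
$$I = - \frac{5 \sqrt{3} \sqrt{\pi}}{e^{\frac{49}{48}}}.$$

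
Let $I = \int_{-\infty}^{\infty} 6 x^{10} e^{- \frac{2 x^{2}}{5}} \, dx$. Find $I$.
$\frac{8859375 \sqrt{10} \sqrt{\pi}}{1024}$

Consider the simpler parametrised integral
$$J(a) = \int_{-\infty}^{\infty} 6 e^{- a x^{2}} \, dx = \frac{6 \sqrt{\pi}}{\sqrt{a}}.$$

Differentiating under the integral sign brings down a factor of $(-x^2)$:
$$\frac{dJ}{da} = \int_{-\infty}^{\infty} - 6 x^{2} e^{- a x^{2}} \, dx = - \frac{3 \sqrt{\pi}}{a^{\frac{3}{2}}}.$$

Repeating $5$ times in total — each differentiation brings down another $(-x^2)$ — gives
$$\frac{d^{5}J}{da^{5}} = \int_{-\infty}^{\infty} - 6 x^{10} e^{- a x^{2}} \, dx = - \frac{2835 \sqrt{\pi}}{16 a^{\frac{11}{2}}},$$
and the integrand here is $(-1)^{5}$ times the target integrand, so $I = (-1)^{5}\,\frac{d^{5}J}{da^{5}} = \frac{2835 \sqrt{\pi}}{16 a^{\frac{11}{2}}}$.

Setting $a = \frac{2}{5}$:
$$I = \frac{8859375 \sqrt{10} \sqrt{\pi}}{1024}.$$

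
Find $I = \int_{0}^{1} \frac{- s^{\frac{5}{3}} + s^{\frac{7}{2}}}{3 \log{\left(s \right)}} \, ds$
$\log{\left(\frac{3 \cdot 2^{\frac{2}{3}}}{4} \right)}$

Introduce a parameter $a$ in the exponent: let $I(a) = \int_{0}^{1} \frac{s^{\frac{7}{2}} - s^{a}}{3 \log{\left(s \right)}} \, ds$.

Since $\dfrac{\partial}{\partial a}\,s^{a} = s^{a} \ln s$, the $\ln s$ in the denominator cancels and
$$\frac{dI}{da} = \int_{0}^{1} - \frac{1}{3} s^{a} \, ds = - \frac{1}{3} \left[\frac{s^{a+1}}{a+1}\right]_0^1 = - \frac{1}{3 a + 3}.$$

Integrating with respect to $a$ gives $I(a) = - \frac{\log{\left(a + 1 \right)}}{3} - \frac{\log{\left(6 \right)}}{3} + \log{\left(3 \right)} + C$.

At $a = \frac{7}{2}$ the integrand is identically $0$, so $I(\frac{7}{2}) = 0$. The closed form gives $0$, hence $C = 0$.

Setting $a = \frac{5}{3}$:
$$I = \log{\left(\frac{3 \cdot 2^{\frac{2}{3}}}{4} \right)}.$$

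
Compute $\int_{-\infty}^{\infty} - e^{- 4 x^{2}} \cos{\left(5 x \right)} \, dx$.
$- \frac{\sqrt{\pi}}{2 e^{\frac{25}{16}}}$

Define $I(b) = \int_{-\infty}^{\infty} - e^{- 4 x^{2}} \cos{\left(b x \right)} \, dx$.

Differentiating under the integral sign,
$$I'(b) = \int_{-\infty}^{\infty} x e^{- 4 x^{2}} \sin{\left(b x \right)} \, dx.$$

Integrate $\int_{-\infty}^{\infty} x \sin(b x)\, e^{- 4 x^{2}}\, dx$ by parts with $u = \sin(b x)$ and $dv = x\, e^{- 4 x^{2}}\, dx$, giving $v = - \frac{e^{- 4 x^{2}}}{8}$. The boundary term vanishes and
$$\int_{-\infty}^{\infty} x \sin(b x)\, e^{- 4 x^{2}}\, dx = \frac{b}{8} \int_{-\infty}^{\infty} \cos(b x)\, e^{- 4 x^{2}}\, dx,$$
so $I'(b) = - \frac{b}{8}\, I(b)$.

This is a separable first-order ODE; solving with the initial condition $I(0) = \int_{-\infty}^{\infty} - e^{- 4 x^{2}}\,dx = - \frac{\sqrt{\pi}}{2}$ gives
$$I(b) = - \frac{\sqrt{\pi} e^{- \frac{b^{2}}{16}}}{2}.$$

Setting $b = 5$:
$$I = - \frac{\sqrt{\pi}}{2 e^{\frac{25}{16}}}.$$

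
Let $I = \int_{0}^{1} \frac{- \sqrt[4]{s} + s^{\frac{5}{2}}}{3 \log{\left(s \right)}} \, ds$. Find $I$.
$- \log{\left(5 \right)} + \frac{\log{\left(350 \right)}}{3}$

Introduce a parameter $a$ in the exponent: let $I(a) = \int_{0}^{1} \frac{- \sqrt[4]{s} + s^{a}}{3 \log{\left(s \right)}} \, ds$.

Since $\dfrac{\partial}{\partial a}\,s^{a} = s^{a} \ln s$, the $\ln s$ in the denominator cancels and
$$\frac{dI}{da} = \int_{0}^{1} \frac{1}{3} s^{a} \, ds = \frac{1}{3} \left[\frac{s^{a+1}}{a+1}\right]_0^1 = \frac{1}{3 \left(a + 1\right)}.$$

Integrating with respect to $a$ gives $I(a) = \log{\left(\frac{10^{\frac{2}{3}} \sqrt[3]{a + 1}}{5} \right)} + C$.

At $a = \frac{1}{4}$ the integrand is identically $0$, so $I(\frac{1}{4}) = 0$. The closed form gives $0$, hence $C = 0$.

Setting $a = \frac{5}{2}$:
$$I = - \log{\left(5 \right)} + \frac{\log{\left(350 \right)}}{3}.$$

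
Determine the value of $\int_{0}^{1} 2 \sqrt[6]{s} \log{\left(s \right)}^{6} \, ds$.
$\frac{403107840}{823543}$

Start from the elementary integral
$$J(a) = \int_{0}^{1} 2 s^{a} \, ds = \frac{2}{a + 1}.$$

Differentiating under the integral sign brings down a factor of $\ln s$:
$$\frac{dJ}{da} = \int_{0}^{1} 2 s^{a} \log{\left(s \right)} \, ds = - \frac{2}{\left(a + 1\right)^{2}}.$$

Repeating $6$ times in total — each differentiation brings down another $\ln s$ — gives
$$\frac{d^{6}J}{da^{6}} = \int_{0}^{1} 2 s^{a} \log{\left(s \right)}^{6} \, ds = \frac{1440}{\left(a + 1\right)^{7}},$$
and the integrand here is exactly the target integrand, so $I = \frac{1440}{\left(a + 1\right)^{7}}$.

Setting $a = \frac{1}{6}$:
$$I = \frac{403107840}{823543}.$$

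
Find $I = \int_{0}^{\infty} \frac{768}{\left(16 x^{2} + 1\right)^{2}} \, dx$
$48 \pi$

Recall the elementary integral
$$J(a) = \int_{0}^{\infty} \frac{3}{a^{2} + x^{2}} \, dx = \frac{3 \pi}{2 a}.$$

Differentiating under the integral sign with respect to $a$,
$$\frac{dJ}{da} = \int_{0}^{\infty} - \frac{6 a}{\left(a^{2} + x^{2}\right)^{2}} \, dx = - \frac{3 \pi}{2 a^{2}},$$
so $\int_{0}^{\infty} \frac{3}{\left(a^{2} + x^{2}\right)^{2}} \, dx = \frac{3 \pi}{4 a^{3}}$.

Setting $a = \frac{1}{4}$:
$$I = 48 \pi.$$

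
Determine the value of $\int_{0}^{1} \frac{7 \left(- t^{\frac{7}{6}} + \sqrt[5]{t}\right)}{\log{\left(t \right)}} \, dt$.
$\log{\left(\frac{78364164096}{4902227890625} \right)}$

Introduce a parameter $a$ in the exponent: let $I(a) = \int_{0}^{1} \frac{7 \left(- t^{\frac{7}{6}} + t^{a}\right)}{\log{\left(t \right)}} \, dt$.

Since $\dfrac{\partial}{\partial a}\,t^{a} = t^{a} \ln t$, the $\ln t$ in the denominator cancels and
$$\frac{dI}{da} = \int_{0}^{1} 7 t^{a} \, dt = 7 \left[\frac{t^{a+1}}{a+1}\right]_0^1 = \frac{7}{a + 1}.$$

Integrating with respect to $a$ gives $I(a) = \log{\left(\frac{279936 \left(a + 1\right)^{7}}{62748517} \right)} + C$.

At $a = \frac{7}{6}$ the integrand is identically $0$, so $I(\frac{7}{6}) = 0$. The closed form gives $0$, hence $C = 0$.

Setting $a = \frac{1}{5}$:
$$I = \log{\left(\frac{78364164096}{4902227890625} \right)}.$$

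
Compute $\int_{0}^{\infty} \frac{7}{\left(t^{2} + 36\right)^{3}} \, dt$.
$\frac{7 \pi}{41472}$

Start from the standard arctangent integral
$$J(a) = \int_{0}^{\infty} \frac{7}{a^{2} + t^{2}} \, dt = \frac{7 \pi}{2 a}.$$

Differentiating under the integral sign with respect to $a$,
$$\frac{dJ}{da} = \int_{0}^{\infty} - \frac{14 a}{\left(a^{2} + t^{2}\right)^{2}} \, dt = - \frac{7 \pi}{2 a^{2}},$$
so $\int_{0}^{\infty} \frac{7}{\left(a^{2} + t^{2}\right)^{2}} \, dt = \frac{7 \pi}{4 a^{3}}$.

Repeating — each differentiation of $1/(t^2+a^2)^j$ produces $-2ja/(t^2+a^2)^{j+1}$ — and dividing through by $-2ja$ at each step yields, after $2$ differentiations in total,
$$\int_{0}^{\infty} \frac{7}{\left(a^{2} + t^{2}\right)^{3}} \, dt = \frac{21 \pi}{16 a^{5}}.$$

Setting $a = 6$:
$$I = \frac{7 \pi}{41472}.$$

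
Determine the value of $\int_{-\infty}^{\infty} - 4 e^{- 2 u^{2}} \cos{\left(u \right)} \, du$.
$- \frac{2 \sqrt{2} \sqrt{\pi}}{e^{\frac{1}{8}}}$

Treat the cosine frequency as a parameter and define $I(b) = \int_{-\infty}^{\infty} - 4 e^{- 2 u^{2}} \cos{\left(b u \right)} \, du$.

Differentiating under the integral sign,
$$I'(b) = \int_{-\infty}^{\infty} 4 u e^{- 2 u^{2}} \sin{\left(b u \right)} \, du.$$

Integrate $\int_{-\infty}^{\infty} u \sin(b u)\, e^{- 2 u^{2}}\, du$ by parts with $w = \sin(b u)$ and $dv = u\, e^{- 2 u^{2}}\, du$, giving $v = - \frac{e^{- 2 u^{2}}}{4}$. The boundary term vanishes and
$$\int_{-\infty}^{\infty} u \sin(b u)\, e^{- 2 u^{2}}\, du = \frac{b}{4} \int_{-\infty}^{\infty} \cos(b u)\, e^{- 2 u^{2}}\, du,$$
so $I'(b) = - \frac{b}{4}\, I(b)$.

This is a separable first-order ODE; solving with the initial condition $I(0) = \int_{-\infty}^{\infty} - 4 e^{- 2 u^{2}}\,du = - 2 \sqrt{2} \sqrt{\pi}$ gives
$$I(b) = - 2 \sqrt{2} \sqrt{\pi} e^{- \frac{b^{2}}{8}}.$$

Setting $b = 1$:
$$I = - \frac{2 \sqrt{2} \sqrt{\pi}}{e^{\frac{1}{8}}}.$$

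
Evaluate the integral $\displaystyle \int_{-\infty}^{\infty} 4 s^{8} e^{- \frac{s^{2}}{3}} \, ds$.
$\frac{8505 \sqrt{3} \sqrt{\pi}}{4}$

Begin with the known integral
$$J(a) = \int_{-\infty}^{\infty} 4 e^{- a s^{2}} \, ds = \frac{4 \sqrt{\pi}}{\sqrt{a}}.$$

Differentiating under the integral sign brings down a factor of $(-s^2)$:
$$\frac{dJ}{da} = \int_{-\infty}^{\infty} - 4 s^{2} e^{- a s^{2}} \, ds = - \frac{2 \sqrt{\pi}}{a^{\frac{3}{2}}}.$$

Repeating $4$ times in total — each differentiation brings down another $(-s^2)$ — gives
$$\frac{d^{4}J}{da^{4}} = \int_{-\infty}^{\infty} 4 s^{8} e^{- a s^{2}} \, ds = \frac{105 \sqrt{\pi}}{4 a^{\frac{9}{2}}},$$
and the integrand here is exactly the target integrand, so $I = \frac{105 \sqrt{\pi}}{4 a^{\frac{9}{2}}}$.

Setting $a = \frac{1}{3}$:
$$I = \frac{8505 \sqrt{3} \sqrt{\pi}}{4}.$$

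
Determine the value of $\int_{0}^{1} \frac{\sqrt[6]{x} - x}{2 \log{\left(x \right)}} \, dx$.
$\log{\left(\frac{\sqrt{21}}{6} \right)}$

Introduce a parameter $a$ in the exponent: let $I(a) = \int_{0}^{1} \frac{- x + x^{a}}{2 \log{\left(x \right)}} \, dx$.

Since $\dfrac{\partial}{\partial a}\,x^{a} = x^{a} \ln x$, the $\ln x$ in the denominator cancels and
$$\frac{dI}{da} = \int_{0}^{1} \frac{1}{2} x^{a} \, dx = \frac{1}{2} \left[\frac{x^{a+1}}{a+1}\right]_0^1 = \frac{1}{2 \left(a + 1\right)}.$$

Integrating with respect to $a$ gives $I(a) = \frac{\log{\left(a + 1 \right)}}{2} - \frac{\log{\left(2 \right)}}{2} + C$.

At $a = 1$ the integrand is identically $0$, so $I(1) = 0$. The closed form gives $0$, hence $C = 0$.

Setting $a = \frac{1}{6}$:
$$I = \log{\left(\frac{\sqrt{21}}{6} \right)}.$$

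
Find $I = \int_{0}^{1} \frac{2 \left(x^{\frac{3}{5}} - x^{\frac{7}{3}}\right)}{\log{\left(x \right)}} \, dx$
$\log{\left(\frac{144}{625} \right)}$

Introduce a parameter $a$ in the exponent: let $I(a) = \int_{0}^{1} \frac{2 \left(- x^{\frac{7}{3}} + x^{a}\right)}{\log{\left(x \right)}} \, dx$.

Since $\dfrac{\partial}{\partial a}\,x^{a} = x^{a} \ln x$, the $\ln x$ in the denominator cancels and
$$\frac{dI}{da} = \int_{0}^{1} 2 x^{a} \, dx = 2 \left[\frac{x^{a+1}}{a+1}\right]_0^1 = \frac{2}{a + 1}.$$

Integrating with respect to $a$ gives $I(a) = \log{\left(\frac{9 \left(a + 1\right)^{2}}{100} \right)} + C$.

At $a = \frac{7}{3}$ the integrand is identically $0$, so $I(\frac{7}{3}) = 0$. The closed form gives $0$, hence $C = 0$.

Setting $a = \frac{3}{5}$:
$$I = \log{\left(\frac{144}{625} \right)}.$$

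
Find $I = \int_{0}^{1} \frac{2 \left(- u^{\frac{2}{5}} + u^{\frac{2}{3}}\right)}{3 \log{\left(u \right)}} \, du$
$\log{\left(\frac{5 \sqrt[3]{105}}{21} \right)}$

Introduce a parameter $a$ in the exponent: let $I(a) = \int_{0}^{1} \frac{2 \left(- u^{\frac{2}{5}} + u^{a}\right)}{3 \log{\left(u \right)}} \, du$.

Since $\dfrac{\partial}{\partial a}\,u^{a} = u^{a} \ln u$, the $\ln u$ in the denominator cancels and
$$\frac{dI}{da} = \int_{0}^{1} \frac{2}{3} u^{a} \, du = \frac{2}{3} \left[\frac{u^{a+1}}{a+1}\right]_0^1 = \frac{2}{3 \left(a + 1\right)}.$$

Integrating with respect to $a$ gives $I(a) = \log{\left(\frac{5^{\frac{2}{3}} \sqrt[3]{7} \left(a + 1\right)^{\frac{2}{3}}}{7} \right)} + C$.

At $a = \frac{2}{5}$ the integrand is identically $0$, so $I(\frac{2}{5}) = 0$. The closed form gives $0$, hence $C = 0$.

Setting $a = \frac{2}{3}$:
$$I = \log{\left(\frac{5 \sqrt[3]{105}}{21} \right)}.$$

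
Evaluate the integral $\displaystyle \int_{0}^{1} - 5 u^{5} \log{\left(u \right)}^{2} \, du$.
$- \frac{5}{108}$

Begin with the known integral
$$J(a) = \int_{0}^{1} - 5 u^{a} \, du = - \frac{5}{a + 1}.$$

Differentiating under the integral sign brings down a factor of $\ln u$:
$$\frac{dJ}{da} = \int_{0}^{1} - 5 u^{a} \log{\left(u \right)} \, du = \frac{5}{\left(a + 1\right)^{2}}.$$

Repeating twice in total — each differentiation brings down another $\ln u$ — gives
$$\frac{d^{2}J}{da^{2}} = \int_{0}^{1} - 5 u^{a} \log{\left(u \right)}^{2} \, du = - \frac{10}{\left(a + 1\right)^{3}},$$
and the integrand here is exactly the target integrand, so $I = - \frac{10}{\left(a + 1\right)^{3}}$.

Setting $a = 5$:
$$I = - \frac{5}{108}.$$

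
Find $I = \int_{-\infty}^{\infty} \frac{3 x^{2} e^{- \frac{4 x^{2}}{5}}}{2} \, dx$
$\frac{15 \sqrt{5} \sqrt{\pi}}{32}$

Start from the elementary integral
$$J(a) = \int_{-\infty}^{\infty} \frac{3 e^{- a x^{2}}}{2} \, dx = \frac{3 \sqrt{\pi}}{2 \sqrt{a}}.$$

Differentiating under the integral sign brings down a factor of $(-x^2)$:
$$\frac{dJ}{da} = \int_{-\infty}^{\infty} - \frac{3 x^{2} e^{- a x^{2}}}{2} \, dx = - \frac{3 \sqrt{\pi}}{4 a^{\frac{3}{2}}}.$$

The integral on the left is $-I$, so $I = \frac{3 \sqrt{\pi}}{4 a^{\frac{3}{2}}}$.

Setting $a = \frac{4}{5}$:
$$I = \frac{15 \sqrt{5} \sqrt{\pi}}{32}.$$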